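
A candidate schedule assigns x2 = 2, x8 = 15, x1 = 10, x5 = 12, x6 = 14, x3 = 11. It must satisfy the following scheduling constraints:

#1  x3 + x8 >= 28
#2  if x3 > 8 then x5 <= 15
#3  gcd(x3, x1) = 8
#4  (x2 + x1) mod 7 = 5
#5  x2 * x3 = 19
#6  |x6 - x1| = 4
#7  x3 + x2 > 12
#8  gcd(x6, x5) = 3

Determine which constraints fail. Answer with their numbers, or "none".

#1 x3 + x8 = 11 + 15 = 26; 26 < 28, bound 28 not met  ✗
#2 x3 = 11 > 8, so we need x5 ≤ 15; x5 = 12 ≤ 15  ✓
#3 gcd(11, 10) = 1, not 8  ✗
#4 x2 + x1 = 12; 12 mod 7 = 5  ✓
#5 x2 * x3 = 2 * 11 = 22, not 19  ✗
#6 |14 - 10| = 4  ✓
#7 x3 + x2 = 11 + 2 = 13; 13 > 12  ✓
#8 gcd(14, 12) = 2, not 3  ✗

No — constraints 1, 3, 5, and 8 are not satisfied.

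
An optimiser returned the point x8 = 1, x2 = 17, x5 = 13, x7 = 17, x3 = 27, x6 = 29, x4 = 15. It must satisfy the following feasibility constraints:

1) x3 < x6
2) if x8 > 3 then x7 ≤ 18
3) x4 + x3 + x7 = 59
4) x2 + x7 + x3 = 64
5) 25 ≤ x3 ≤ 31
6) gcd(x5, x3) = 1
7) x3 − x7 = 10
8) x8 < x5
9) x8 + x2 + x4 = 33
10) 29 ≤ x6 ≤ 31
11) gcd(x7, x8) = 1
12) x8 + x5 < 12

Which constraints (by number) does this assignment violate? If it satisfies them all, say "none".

1) x3 = 27, x6 = 29; 27 < 29  ✔
2) x8 = 1, not > 3; antecedent false, conditional vacuously true  ✔
3) x4 + x3 + x7 = 15 + 27 + 17 = 59  ✔
4) x2 + x7 + x3 = 17 + 17 + 27 = 61, not 64  ✘
5) x3 = 27 lies in [25, 31]  ✔
6) gcd(13, 27) = 1  ✔
7) x3 − x7 = 27 − 17 = 10  ✔
8) x8 = 1, x5 = 13; 1 < 13  ✔
9) x8 + x2 + x4 = 1 + 17 + 15 = 33  ✔
10) x6 = 29 lies in [29, 31]  ✔
11) gcd(17, 1) = 1  ✔
12) x8 + x5 = 1 + 13 = 14; 14 ≥ 12, bound 12 not met  ✘

No — constraints 4 and 12 are not satisfied.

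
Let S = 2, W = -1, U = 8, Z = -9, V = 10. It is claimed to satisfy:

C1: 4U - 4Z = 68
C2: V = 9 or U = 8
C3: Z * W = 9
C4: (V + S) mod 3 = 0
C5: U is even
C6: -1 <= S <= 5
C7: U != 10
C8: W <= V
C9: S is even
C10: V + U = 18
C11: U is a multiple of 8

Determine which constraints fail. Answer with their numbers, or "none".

C1: 4U - 4Z = 4(8) - 4(-9) = 68 — OK.
C2: V = 10 ≠ 9, but U = 8 = 8 (second disjunct) — OK.
C3: Z * W = -9 * (-1) = 9 — OK.
C4: V + S = 12; 12 mod 3 = 0 — OK.
C5: U = 8 is even — OK.
C6: S = 2 lies in [-1, 5] — OK.
C7: U = 8, and 8 ≠ 10 — OK.
C8: W = -1, V = 10; -1 ≤ 10 — OK.
C9: S = 2 is even — OK.
C10: V + U = 10 + 8 = 18 — OK.
C11: 8 / 8 = 1, so 8 divides 8 — OK.

Yes — all constraints hold.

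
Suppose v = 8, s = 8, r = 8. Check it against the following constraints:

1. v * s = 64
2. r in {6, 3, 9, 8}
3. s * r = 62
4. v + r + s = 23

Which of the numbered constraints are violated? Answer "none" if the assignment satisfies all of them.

Constraints 3 and 4 are violated.

1. v * s = 8 * 8 = 64  yes
2. r = 8 is in {6, 3, 9, 8}  yes
3. s * r = 8 * 8 = 64, not 62  no
4. v + r + s = 8 + 8 + 8 = 24, not 23  no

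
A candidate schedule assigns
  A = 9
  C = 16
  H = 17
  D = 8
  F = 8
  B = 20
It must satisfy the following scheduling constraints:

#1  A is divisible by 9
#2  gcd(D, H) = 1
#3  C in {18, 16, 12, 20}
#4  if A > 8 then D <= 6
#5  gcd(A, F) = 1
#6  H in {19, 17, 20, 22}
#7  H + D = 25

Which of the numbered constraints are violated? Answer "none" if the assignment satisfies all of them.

The assignment fails constraint 4.

#1 9 / 9 = 1, so 9 divides 9  OK
#2 gcd(8, 17) = 1  OK
#3 C = 16 is in {18, 16, 12, 20}  OK
#4 A = 9 > 8, so we need D ≤ 6; but D = 8 > 6  FAIL
#5 gcd(9, 8) = 1  OK
#6 H = 17 is in {19, 17, 20, 22}  OK
#7 H + D = 17 + 8 = 25  OK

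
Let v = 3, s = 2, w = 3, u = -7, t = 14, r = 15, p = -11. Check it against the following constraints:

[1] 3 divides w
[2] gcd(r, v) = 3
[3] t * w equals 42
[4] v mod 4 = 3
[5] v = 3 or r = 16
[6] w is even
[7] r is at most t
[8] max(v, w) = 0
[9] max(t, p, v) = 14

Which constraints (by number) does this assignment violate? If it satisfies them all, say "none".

[1] 3 / 3 = 1, so 3 divides 3  OK
[2] gcd(15, 3) = 3  OK
[3] t * w = 14 * 3 = 42  OK
[4] 3 mod 4 = 3  OK
[5] v = 3 = 3 (first disjunct)  OK
[6] w = 3 is odd  FAIL
[7] r = 15, t = 14; 15 > 14 (want ≤)  FAIL
[8] max(3, 3) = 3, not 0  FAIL
[9] max(14, -11, 3) = 14  OK

Violated: 6, 7, and 8.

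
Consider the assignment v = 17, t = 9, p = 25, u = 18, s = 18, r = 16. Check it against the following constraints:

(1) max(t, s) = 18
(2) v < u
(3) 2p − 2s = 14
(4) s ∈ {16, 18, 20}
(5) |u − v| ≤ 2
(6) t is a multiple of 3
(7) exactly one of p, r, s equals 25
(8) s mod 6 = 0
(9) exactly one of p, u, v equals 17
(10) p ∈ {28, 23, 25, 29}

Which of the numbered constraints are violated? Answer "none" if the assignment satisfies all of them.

(1) max(9, 18) = 18 — OK.
(2) v = 17, u = 18; 17 < 18 — OK.
(3) 2p − 2s = 2(25) − 2(18) = 14 — OK.
(4) s = 18 is in {16, 18, 20} — OK.
(5) |18 − 17| = 1; 1 ≤ 2 — OK.
(6) 9 / 3 = 3, so 3 divides 9 — OK.
(7) p=25, r=16, s=18; 1 of them equals 25 — OK.
(8) 18 mod 6 = 0 — OK.
(9) p=25, u=18, v=17; 1 of them equals 17 — OK.
(10) p = 25 is in {28, 23, 25, 29} — OK.

No violations.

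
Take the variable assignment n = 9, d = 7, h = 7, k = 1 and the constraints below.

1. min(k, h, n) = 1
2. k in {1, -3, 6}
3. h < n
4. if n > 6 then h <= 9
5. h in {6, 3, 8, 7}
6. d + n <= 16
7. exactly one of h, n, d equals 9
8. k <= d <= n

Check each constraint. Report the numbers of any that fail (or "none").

No violations.

1. min(1, 7, 9) = 1  ✔
2. k = 1 is in {1, -3, 6}  ✔
3. h = 7, n = 9; 7 < 9  ✔
4. n = 9 > 6, so we need h ≤ 9; h = 7 ≤ 9  ✔
5. h = 7 is in {6, 3, 8, 7}  ✔
6. d + n = 7 + 9 = 16; 16 ≤ 16  ✔
7. h=7, n=9, d=7; 1 of them equals 9  ✔
8. values 1 <= 7 <= 9  ✔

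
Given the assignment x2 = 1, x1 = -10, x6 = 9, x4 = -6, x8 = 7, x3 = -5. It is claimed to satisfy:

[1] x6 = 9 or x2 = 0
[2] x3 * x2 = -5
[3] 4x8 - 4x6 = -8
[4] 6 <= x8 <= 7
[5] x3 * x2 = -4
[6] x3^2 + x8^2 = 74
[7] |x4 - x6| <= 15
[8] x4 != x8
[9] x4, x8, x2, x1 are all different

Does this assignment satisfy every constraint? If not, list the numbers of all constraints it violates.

Constraint 5 does not hold.

[1] x6 = 9 = 9 (first disjunct) — OK.
[2] x3 * x2 = -5 * 1 = -5 — OK.
[3] 4x8 - 4x6 = 4(7) - 4(9) = -8 — OK.
[4] x8 = 7 lies in [6, 7] — OK.
[5] x3 * x2 = -5 * 1 = -5, not -4 — violated.
[6] x3^2 + x8^2 = (-5)^2 + 7^2 = 25 + 49 = 74 — OK.
[7] |-6 - 9| = 15; 15 ≤ 15 — OK.
[8] x4 = -6, x8 = 7; distinct — OK.
[9] values -6, 7, 1, -10 are pairwise distinct — OK.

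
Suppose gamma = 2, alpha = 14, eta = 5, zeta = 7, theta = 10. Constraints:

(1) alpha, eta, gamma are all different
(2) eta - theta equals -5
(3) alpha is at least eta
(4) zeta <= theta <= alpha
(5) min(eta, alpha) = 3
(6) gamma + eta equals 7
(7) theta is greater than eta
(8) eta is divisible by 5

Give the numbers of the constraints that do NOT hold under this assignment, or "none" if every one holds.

Constraint 5 is violated.

(1) values 14, 5, 2 are pairwise distinct  OK
(2) eta - theta = 5 - 10 = -5  OK
(3) alpha = 14, eta = 5; 14 ≥ 5  OK
(4) values 7 <= 10 <= 14  OK
(5) min(5, 14) = 5, not 3  FAIL
(6) gamma + eta = 2 + 5 = 7  OK
(7) theta = 10, eta = 5; 10 > 5  OK
(8) 5 / 5 = 1, so 5 divides 5  OK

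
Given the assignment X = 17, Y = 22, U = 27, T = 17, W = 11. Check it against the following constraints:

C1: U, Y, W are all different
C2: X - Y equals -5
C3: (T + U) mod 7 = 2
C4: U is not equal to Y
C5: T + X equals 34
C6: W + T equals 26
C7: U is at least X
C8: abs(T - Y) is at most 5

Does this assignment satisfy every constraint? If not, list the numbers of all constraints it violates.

No — constraint 6 is not satisfied.

C1: values 27, 22, 11 are pairwise distinct  true
C2: X - Y = 17 - 22 = -5  true
C3: T + U = 44; 44 mod 7 = 2  true
C4: U = 27, Y = 22; distinct  true
C5: T + X = 17 + 17 = 34  true
C6: W + T = 11 + 17 = 28, not 26  false
C7: U = 27, X = 17; 27 ≥ 17  true
C8: abs(17 - 22) = 5; 5 ≤ 5  true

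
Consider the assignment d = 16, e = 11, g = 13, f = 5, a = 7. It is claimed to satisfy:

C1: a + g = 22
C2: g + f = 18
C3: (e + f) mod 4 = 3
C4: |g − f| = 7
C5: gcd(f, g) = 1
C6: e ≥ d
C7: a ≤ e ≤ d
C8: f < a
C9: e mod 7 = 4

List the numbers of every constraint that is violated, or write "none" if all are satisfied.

No — constraints 1, 3, 4, and 6 are not satisfied.

C1: a + g = 7 + 13 = 20, not 22  no
C2: g + f = 13 + 5 = 18  yes
C3: e + f = 16; 16 mod 4 = 0, not 3  no
C4: |13 − 5| = 8, not 7  no
C5: gcd(5, 13) = 1  yes
C6: e = 11, d = 16; 11 < 16 (want ≥)  no
C7: values 7 ≤ 11 ≤ 16  yes
C8: f = 5, a = 7; 5 < 7  yes
C9: 11 mod 7 = 4  yes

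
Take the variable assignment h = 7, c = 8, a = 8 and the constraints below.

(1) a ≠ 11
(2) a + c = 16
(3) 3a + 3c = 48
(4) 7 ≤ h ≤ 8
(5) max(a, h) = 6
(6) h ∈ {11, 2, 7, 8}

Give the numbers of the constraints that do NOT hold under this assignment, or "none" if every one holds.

The assignment fails constraint 5.

(1) a = 8, and 8 ≠ 11 — satisfied.
(2) a + c = 8 + 8 = 16 — satisfied.
(3) 3a + 3c = 3(8) + 3(8) = 48 — satisfied.
(4) h = 7 lies in [7, 8] — satisfied.
(5) max(8, 7) = 8, not 6 — violated.
(6) h = 7 is in {11, 2, 7, 8} — satisfied.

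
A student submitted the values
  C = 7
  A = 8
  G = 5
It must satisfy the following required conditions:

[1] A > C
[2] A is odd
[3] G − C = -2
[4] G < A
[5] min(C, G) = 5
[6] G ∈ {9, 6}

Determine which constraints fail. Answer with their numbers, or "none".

Constraints 2 and 6 do not hold.

[1] A = 8, C = 7; 8 > 7 — holds.
[2] A = 8 is even — does not hold.
[3] G − C = 5 − 7 = -2 — holds.
[4] G = 5, A = 8; 5 < 8 — holds.
[5] min(7, 5) = 5 — holds.
[6] G = 5 is not in {9, 6} — does not hold.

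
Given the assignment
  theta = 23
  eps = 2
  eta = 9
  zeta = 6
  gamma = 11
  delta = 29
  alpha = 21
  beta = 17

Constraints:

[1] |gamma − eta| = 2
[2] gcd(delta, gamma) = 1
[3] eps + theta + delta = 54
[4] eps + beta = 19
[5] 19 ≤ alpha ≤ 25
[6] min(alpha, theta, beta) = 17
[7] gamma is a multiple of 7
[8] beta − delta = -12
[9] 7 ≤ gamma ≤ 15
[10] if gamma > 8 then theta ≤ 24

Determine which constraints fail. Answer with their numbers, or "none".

Constraint 7 does not hold.

[1] |11 − 9| = 2 — OK.
[2] gcd(29, 11) = 1 — OK.
[3] eps + theta + delta = 2 + 23 + 29 = 54 — OK.
[4] eps + beta = 2 + 17 = 19 — OK.
[5] alpha = 21 lies in [19, 25] — OK.
[6] min(21, 23, 17) = 17 — OK.
[7] 11 = 7×1 + 4, so 7 does not divide 11 — violated.
[8] beta − delta = 17 − 29 = -12 — OK.
[9] gamma = 11 lies in [7, 15] — OK.
[10] gamma = 11 > 8, so we need theta ≤ 24; theta = 23 ≤ 24 — OK.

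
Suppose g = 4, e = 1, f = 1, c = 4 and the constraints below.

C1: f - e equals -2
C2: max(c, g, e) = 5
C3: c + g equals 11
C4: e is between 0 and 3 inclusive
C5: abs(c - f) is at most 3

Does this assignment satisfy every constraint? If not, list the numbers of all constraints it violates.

C1: f - e = 1 - 1 = 0, not -2  fails
C2: max(4, 4, 1) = 4, not 5  fails
C3: c + g = 4 + 4 = 8, not 11  fails
C4: e = 1 lies in [0, 3]  holds
C5: abs(4 - 1) = 3; 3 ≤ 3  holds

Constraints 1, 2, and 3 are violated.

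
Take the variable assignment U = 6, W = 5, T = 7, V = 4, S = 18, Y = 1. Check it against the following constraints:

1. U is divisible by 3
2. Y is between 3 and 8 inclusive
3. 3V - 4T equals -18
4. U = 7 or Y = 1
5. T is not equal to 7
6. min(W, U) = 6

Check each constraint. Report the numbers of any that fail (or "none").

1. 6 / 3 = 2, so 3 divides 6  ✓
2. Y = 1 is outside [3, 8]  ✗
3. 3V - 4T = 3(4) - 4(7) = -16, not -18  ✗
4. U = 6 ≠ 7, but Y = 1 = 1 (second disjunct)  ✓
5. T = 7, but 7 is required to differ  ✗
6. min(5, 6) = 5, not 6  ✗

Violated: 2, 3, 5, 6.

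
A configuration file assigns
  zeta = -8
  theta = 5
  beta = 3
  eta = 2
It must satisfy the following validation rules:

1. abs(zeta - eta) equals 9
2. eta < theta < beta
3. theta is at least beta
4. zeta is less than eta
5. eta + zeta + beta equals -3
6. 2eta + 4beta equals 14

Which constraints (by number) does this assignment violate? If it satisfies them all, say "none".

Constraints 1, 2, 6 are violated.

1. abs(-8 - 2) = 10, not 9 — violated.
2. values 2, 5, 3; theta = 5 is not < beta = 3 — violated.
3. theta = 5, beta = 3; 5 ≥ 3 — OK.
4. zeta = -8, eta = 2; -8 < 2 — OK.
5. eta + zeta + beta = 2 + (-8) + 3 = -3 — OK.
6. 2eta + 4beta = 2(2) + 4(3) = 16, not 14 — violated.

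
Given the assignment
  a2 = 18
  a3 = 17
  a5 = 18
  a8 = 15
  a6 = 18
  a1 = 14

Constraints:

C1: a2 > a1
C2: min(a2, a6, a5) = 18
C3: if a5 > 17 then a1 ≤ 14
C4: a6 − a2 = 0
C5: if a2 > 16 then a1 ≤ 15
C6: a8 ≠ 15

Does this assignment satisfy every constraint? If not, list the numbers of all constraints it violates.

Violated: 6.

C1: a2 = 18, a1 = 14; 18 > 14 — satisfied.
C2: min(18, 18, 18) = 18 — satisfied.
C3: a5 = 18 > 17, so we need a1 ≤ 14; a1 = 14 ≤ 14 — satisfied.
C4: a6 − a2 = 18 − 18 = 0 — satisfied.
C5: a2 = 18 > 16, so we need a1 ≤ 15; a1 = 14 ≤ 15 — satisfied.
C6: a8 = 15, but 15 is required to differ — violated.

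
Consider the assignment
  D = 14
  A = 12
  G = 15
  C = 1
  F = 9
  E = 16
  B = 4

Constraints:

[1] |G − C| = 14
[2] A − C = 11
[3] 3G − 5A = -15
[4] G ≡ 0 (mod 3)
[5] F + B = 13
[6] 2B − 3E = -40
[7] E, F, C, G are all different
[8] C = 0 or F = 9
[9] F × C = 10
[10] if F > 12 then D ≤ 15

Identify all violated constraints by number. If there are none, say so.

[1] |15 − 1| = 14 — holds.
[2] A − C = 12 − 1 = 11 — holds.
[3] 3G − 5A = 3(15) − 5(12) = -15 — holds.
[4] 15 mod 3 = 0 — holds.
[5] F + B = 9 + 4 = 13 — holds.
[6] 2B − 3E = 2(4) − 3(16) = -40 — holds.
[7] values 16, 9, 1, 15 are pairwise distinct — holds.
[8] C = 1 ≠ 0, but F = 9 = 9 (second disjunct) — holds.
[9] F × C = 9 × 1 = 9, not 10 — does not hold.
[10] F = 9, not > 12; antecedent false, conditional vacuously true — holds.

Violated: 9.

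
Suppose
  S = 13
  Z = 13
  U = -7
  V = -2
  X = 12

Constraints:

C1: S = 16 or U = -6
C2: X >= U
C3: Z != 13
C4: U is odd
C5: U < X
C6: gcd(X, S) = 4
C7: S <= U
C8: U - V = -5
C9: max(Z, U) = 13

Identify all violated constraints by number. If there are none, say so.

No — constraints 1, 3, 6, and 7 are not satisfied.

C1: S = 13 ≠ 16 and U = -7 ≠ -6; both disjuncts false  ✘
C2: X = 12, U = -7; 12 ≥ -7  ✔
C3: Z = 13, but 13 is required to differ  ✘
C4: U = -7 is odd  ✔
C5: U = -7, X = 12; -7 < 12  ✔
C6: gcd(12, 13) = 1, not 4  ✘
C7: S = 13, U = -7; 13 > -7 (want ≤)  ✘
C8: U - V = -7 - (-2) = -5  ✔
C9: max(13, -7) = 13  ✔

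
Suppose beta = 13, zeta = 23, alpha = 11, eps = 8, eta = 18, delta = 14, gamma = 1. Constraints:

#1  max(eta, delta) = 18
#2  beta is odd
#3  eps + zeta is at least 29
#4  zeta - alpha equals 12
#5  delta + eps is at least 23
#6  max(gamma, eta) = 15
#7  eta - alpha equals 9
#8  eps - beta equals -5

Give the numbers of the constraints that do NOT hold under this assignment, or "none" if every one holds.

Constraints 5, 6, and 7 are violated.

#1 max(18, 14) = 18  true
#2 beta = 13 is odd  true
#3 eps + zeta = 8 + 23 = 31; 31 ≥ 29  true
#4 zeta - alpha = 23 - 11 = 12  true
#5 delta + eps = 14 + 8 = 22; 22 < 23, bound 23 not met  false
#6 max(1, 18) = 18, not 15  false
#7 eta - alpha = 18 - 11 = 7, not 9  false
#8 eps - beta = 8 - 13 = -5  true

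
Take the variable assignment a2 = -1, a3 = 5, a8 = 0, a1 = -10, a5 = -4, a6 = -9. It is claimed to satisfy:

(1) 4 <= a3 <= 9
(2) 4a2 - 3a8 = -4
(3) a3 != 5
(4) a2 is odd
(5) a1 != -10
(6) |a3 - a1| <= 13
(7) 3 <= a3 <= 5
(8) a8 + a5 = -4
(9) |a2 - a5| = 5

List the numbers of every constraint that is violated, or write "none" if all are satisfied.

(1) a3 = 5 lies in [4, 9] — holds.
(2) 4a2 - 3a8 = 4(-1) - 3(0) = -4 — holds.
(3) a3 = 5, but 5 is required to differ — fails.
(4) a2 = -1 is odd — holds.
(5) a1 = -10, but -10 is required to differ — fails.
(6) |5 - (-10)| = 15; 15 > 13, exceeds bound 13 — fails.
(7) a3 = 5 lies in [3, 5] — holds.
(8) a8 + a5 = 0 + (-4) = -4 — holds.
(9) |-1 - (-4)| = 3, not 5 — fails.

Constraints 3, 5, 6, 9 do not hold.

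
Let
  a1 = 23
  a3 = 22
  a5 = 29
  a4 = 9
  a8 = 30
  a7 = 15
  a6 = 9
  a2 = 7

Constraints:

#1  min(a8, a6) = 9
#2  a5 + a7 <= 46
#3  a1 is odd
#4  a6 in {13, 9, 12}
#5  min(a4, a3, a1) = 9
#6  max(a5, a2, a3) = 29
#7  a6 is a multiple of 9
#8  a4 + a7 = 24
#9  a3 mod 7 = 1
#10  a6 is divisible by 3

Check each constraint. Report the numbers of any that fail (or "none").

Yes — all constraints hold.

#1 min(30, 9) = 9 — OK.
#2 a5 + a7 = 29 + 15 = 44; 44 ≤ 46 — OK.
#3 a1 = 23 is odd — OK.
#4 a6 = 9 is in {13, 9, 12} — OK.
#5 min(9, 22, 23) = 9 — OK.
#6 max(29, 7, 22) = 29 — OK.
#7 9 / 9 = 1, so 9 divides 9 — OK.
#8 a4 + a7 = 9 + 15 = 24 — OK.
#9 22 mod 7 = 1 — OK.
#10 9 / 3 = 3, so 3 divides 9 — OK.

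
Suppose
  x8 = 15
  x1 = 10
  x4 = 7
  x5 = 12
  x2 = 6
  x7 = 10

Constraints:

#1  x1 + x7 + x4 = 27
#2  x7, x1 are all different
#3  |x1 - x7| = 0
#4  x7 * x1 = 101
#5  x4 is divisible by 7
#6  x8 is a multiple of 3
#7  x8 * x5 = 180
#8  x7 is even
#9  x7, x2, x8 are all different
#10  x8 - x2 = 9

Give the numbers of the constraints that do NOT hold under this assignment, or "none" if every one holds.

#1 x1 + x7 + x4 = 10 + 10 + 7 = 27 — holds.
#2 x7 = x1 = 10, not all different — does not hold.
#3 |10 - 10| = 0 — holds.
#4 x7 * x1 = 10 * 10 = 100, not 101 — does not hold.
#5 7 / 7 = 1, so 7 divides 7 — holds.
#6 15 / 3 = 5, so 3 divides 15 — holds.
#7 x8 * x5 = 15 * 12 = 180 — holds.
#8 x7 = 10 is even — holds.
#9 values 10, 6, 15 are pairwise distinct — holds.
#10 x8 - x2 = 15 - 6 = 9 — holds.

Violated: 2, 4.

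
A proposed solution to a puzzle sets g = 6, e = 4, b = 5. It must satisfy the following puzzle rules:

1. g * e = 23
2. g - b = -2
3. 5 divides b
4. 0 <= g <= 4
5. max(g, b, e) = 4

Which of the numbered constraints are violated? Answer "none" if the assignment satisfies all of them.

Constraints 1, 2, 4, 5 do not hold.

1. g * e = 6 * 4 = 24, not 23 — fails.
2. g - b = 6 - 5 = 1, not -2 — fails.
3. 5 / 5 = 1, so 5 divides 5 — holds.
4. g = 6 is outside [0, 4] — fails.
5. max(6, 5, 4) = 6, not 4 — fails.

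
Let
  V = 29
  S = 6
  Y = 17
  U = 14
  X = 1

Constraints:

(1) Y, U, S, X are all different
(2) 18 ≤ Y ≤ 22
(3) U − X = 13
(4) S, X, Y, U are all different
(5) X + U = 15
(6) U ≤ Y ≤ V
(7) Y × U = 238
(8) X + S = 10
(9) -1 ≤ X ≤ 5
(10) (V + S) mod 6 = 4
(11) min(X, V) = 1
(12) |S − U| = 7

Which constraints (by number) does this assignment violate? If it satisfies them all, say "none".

Violated: 2, 8, 10, and 12.

(1) values 17, 14, 6, 1 are pairwise distinct  ✔
(2) Y = 17 is outside [18, 22]  ✘
(3) U − X = 14 − 1 = 13  ✔
(4) values 6, 1, 17, 14 are pairwise distinct  ✔
(5) X + U = 1 + 14 = 15  ✔
(6) values 14 ≤ 17 ≤ 29  ✔
(7) Y × U = 17 × 14 = 238  ✔
(8) X + S = 1 + 6 = 7, not 10  ✘
(9) X = 1 lies in [-1, 5]  ✔
(10) V + S = 35; 35 mod 6 = 5, not 4  ✘
(11) min(1, 29) = 1  ✔
(12) |6 − 14| = 8, not 7  ✘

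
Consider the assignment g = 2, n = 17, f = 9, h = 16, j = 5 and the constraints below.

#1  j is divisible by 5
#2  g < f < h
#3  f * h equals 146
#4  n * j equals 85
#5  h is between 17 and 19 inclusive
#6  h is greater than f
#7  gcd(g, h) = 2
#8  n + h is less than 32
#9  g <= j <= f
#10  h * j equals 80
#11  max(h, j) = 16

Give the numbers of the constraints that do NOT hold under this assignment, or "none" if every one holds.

#1 5 / 5 = 1, so 5 divides 5  ✔
#2 values 2 < 9 < 16  ✔
#3 f * h = 9 * 16 = 144, not 146  ✘
#4 n * j = 17 * 5 = 85  ✔
#5 h = 16 is outside [17, 19]  ✘
#6 h = 16, f = 9; 16 > 9  ✔
#7 gcd(2, 16) = 2  ✔
#8 n + h = 17 + 16 = 33; 33 ≥ 32, bound 32 not met  ✘
#9 values 2 <= 5 <= 9  ✔
#10 h * j = 16 * 5 = 80  ✔
#11 max(16, 5) = 16  ✔

Constraints 3, 5, and 8 are violated.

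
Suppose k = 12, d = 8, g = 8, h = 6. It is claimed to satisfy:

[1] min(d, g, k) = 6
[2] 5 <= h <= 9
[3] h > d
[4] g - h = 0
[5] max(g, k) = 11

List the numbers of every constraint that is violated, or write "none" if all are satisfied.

[1] min(8, 8, 12) = 8, not 6  ✗
[2] h = 6 lies in [5, 9]  ✓
[3] h = 6, d = 8; 6 ≤ 8 (want >)  ✗
[4] g - h = 8 - 6 = 2, not 0  ✗
[5] max(8, 12) = 12, not 11  ✗

Constraints 1, 3, 4, 5 are violated.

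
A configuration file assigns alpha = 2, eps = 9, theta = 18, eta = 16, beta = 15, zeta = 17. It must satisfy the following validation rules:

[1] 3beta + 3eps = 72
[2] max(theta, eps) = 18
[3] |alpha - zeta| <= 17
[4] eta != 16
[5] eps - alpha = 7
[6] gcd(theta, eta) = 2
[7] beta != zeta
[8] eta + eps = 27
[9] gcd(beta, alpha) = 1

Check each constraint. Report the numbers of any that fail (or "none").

Constraints 4, 8 do not hold.

[1] 3beta + 3eps = 3(15) + 3(9) = 72  true
[2] max(18, 9) = 18  true
[3] |2 - 17| = 15; 15 ≤ 17  true
[4] eta = 16, but 16 is required to differ  false
[5] eps - alpha = 9 - 2 = 7  true
[6] gcd(18, 16) = 2  true
[7] beta = 15, zeta = 17; distinct  true
[8] eta + eps = 16 + 9 = 25, not 27  false
[9] gcd(15, 2) = 1  true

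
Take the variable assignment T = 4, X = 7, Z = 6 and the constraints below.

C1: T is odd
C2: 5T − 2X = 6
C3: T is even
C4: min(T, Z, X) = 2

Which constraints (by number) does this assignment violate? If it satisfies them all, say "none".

Constraints 1 and 4 are violated.

C1: T = 4 is even  ✘
C2: 5T − 2X = 5(4) − 2(7) = 6  ✔
C3: T = 4 is even  ✔
C4: min(4, 6, 7) = 4, not 2  ✘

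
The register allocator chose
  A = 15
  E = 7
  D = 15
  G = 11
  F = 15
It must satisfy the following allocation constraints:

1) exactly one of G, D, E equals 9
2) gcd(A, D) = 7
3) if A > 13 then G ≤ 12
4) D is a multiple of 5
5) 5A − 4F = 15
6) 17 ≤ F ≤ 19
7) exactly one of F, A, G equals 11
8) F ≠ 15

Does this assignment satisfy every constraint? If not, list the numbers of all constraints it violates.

1) G=11, D=15, E=7; 0 of them equal 9, not exactly one  ✘
2) gcd(15, 15) = 15, not 7  ✘
3) A = 15 > 13, so we need G ≤ 12; G = 11 ≤ 12  ✔
4) 15 / 5 = 3, so 5 divides 15  ✔
5) 5A − 4F = 5(15) − 4(15) = 15  ✔
6) F = 15 is outside [17, 19]  ✘
7) F=15, A=15, G=11; 1 of them equals 11  ✔
8) F = 15, but 15 is required to differ  ✘

Violated: 1, 2, 6, 8.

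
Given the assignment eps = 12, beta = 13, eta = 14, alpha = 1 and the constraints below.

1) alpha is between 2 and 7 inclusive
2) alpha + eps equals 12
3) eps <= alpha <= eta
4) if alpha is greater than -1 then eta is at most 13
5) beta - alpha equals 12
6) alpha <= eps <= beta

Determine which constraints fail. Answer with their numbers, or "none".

Constraints 1, 2, 3, and 4 are violated.

1) alpha = 1 is outside [2, 7]  fails
2) alpha + eps = 1 + 12 = 13, not 12  fails
3) values 12, 1, 14; eps = 12 is not <= alpha = 1  fails
4) alpha = 1 > -1, so we need eta ≤ 13; but eta = 14 > 13  fails
5) beta - alpha = 13 - 1 = 12  holds
6) values 1 <= 12 <= 13  holds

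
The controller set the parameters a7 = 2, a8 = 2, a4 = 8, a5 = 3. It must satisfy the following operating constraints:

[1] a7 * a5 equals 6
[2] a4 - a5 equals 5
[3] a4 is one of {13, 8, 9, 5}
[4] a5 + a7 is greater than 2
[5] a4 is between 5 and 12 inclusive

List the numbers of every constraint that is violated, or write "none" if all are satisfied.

[1] a7 * a5 = 2 * 3 = 6 — satisfied.
[2] a4 - a5 = 8 - 3 = 5 — satisfied.
[3] a4 = 8 is in {13, 8, 9, 5} — satisfied.
[4] a5 + a7 = 3 + 2 = 5; 5 > 2 — satisfied.
[5] a4 = 8 lies in [5, 12] — satisfied.

No violations.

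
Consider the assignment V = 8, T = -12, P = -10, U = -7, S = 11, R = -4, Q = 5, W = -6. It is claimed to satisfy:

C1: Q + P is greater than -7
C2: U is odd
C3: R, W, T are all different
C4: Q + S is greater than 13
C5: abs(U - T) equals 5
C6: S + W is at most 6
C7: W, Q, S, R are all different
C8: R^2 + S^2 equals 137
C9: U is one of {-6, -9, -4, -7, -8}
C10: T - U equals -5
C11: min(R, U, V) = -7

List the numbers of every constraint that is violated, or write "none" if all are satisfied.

C1: Q + P = 5 + (-10) = -5; -5 > -7  ✔
C2: U = -7 is odd  ✔
C3: values -4, -6, -12 are pairwise distinct  ✔
C4: Q + S = 5 + 11 = 16; 16 > 13  ✔
C5: abs(-7 - (-12)) = 5  ✔
C6: S + W = 11 + (-6) = 5; 5 ≤ 6  ✔
C7: values -6, 5, 11, -4 are pairwise distinct  ✔
C8: R^2 + S^2 = (-4)^2 + 11^2 = 16 + 121 = 137  ✔
C9: U = -7 is in {-6, -9, -4, -7, -8}  ✔
C10: T - U = -12 - (-7) = -5  ✔
C11: min(-4, -7, 8) = -7  ✔

All constraints are satisfied.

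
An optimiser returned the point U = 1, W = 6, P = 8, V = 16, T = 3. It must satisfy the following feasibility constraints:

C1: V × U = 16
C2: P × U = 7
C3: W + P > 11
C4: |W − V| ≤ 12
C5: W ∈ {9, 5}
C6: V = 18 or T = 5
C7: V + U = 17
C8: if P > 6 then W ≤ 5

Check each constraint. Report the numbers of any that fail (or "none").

Constraints 2, 5, 6, 8 do not hold.

C1: V × U = 16 × 1 = 16 — holds.
C2: P × U = 8 × 1 = 8, not 7 — fails.
C3: W + P = 6 + 8 = 14; 14 > 11 — holds.
C4: |6 − 16| = 10; 10 ≤ 12 — holds.
C5: W = 6 is not in {9, 5} — fails.
C6: V = 16 ≠ 18 and T = 3 ≠ 5; both disjuncts false — fails.
C7: V + U = 16 + 1 = 17 — holds.
C8: P = 8 > 6, so we need W ≤ 5; but W = 6 > 5 — fails.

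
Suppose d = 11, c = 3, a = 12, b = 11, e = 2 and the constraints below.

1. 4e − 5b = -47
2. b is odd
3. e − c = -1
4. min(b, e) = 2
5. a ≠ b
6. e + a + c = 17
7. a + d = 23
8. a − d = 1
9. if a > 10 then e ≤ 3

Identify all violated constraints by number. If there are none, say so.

1. 4e − 5b = 4(2) − 5(11) = -47 — OK.
2. b = 11 is odd — OK.
3. e − c = 2 − 3 = -1 — OK.
4. min(11, 2) = 2 — OK.
5. a = 12, b = 11; distinct — OK.
6. e + a + c = 2 + 12 + 3 = 17 — OK.
7. a + d = 12 + 11 = 23 — OK.
8. a − d = 12 − 11 = 1 — OK.
9. a = 12 > 10, so we need e ≤ 3; e = 2 ≤ 3 — OK.

All constraints are satisfied.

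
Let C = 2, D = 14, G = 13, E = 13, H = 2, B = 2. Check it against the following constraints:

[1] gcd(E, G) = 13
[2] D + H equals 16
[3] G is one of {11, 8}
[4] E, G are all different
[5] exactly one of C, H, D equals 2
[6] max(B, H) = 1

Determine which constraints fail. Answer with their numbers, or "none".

No — constraints 3, 4, 5, 6 are not satisfied.

[1] gcd(13, 13) = 13 — holds.
[2] D + H = 14 + 2 = 16 — holds.
[3] G = 13 is not in {11, 8} — fails.
[4] E = G = 13, not all different — fails.
[5] C=2, H=2, D=14; 2 of them equal 2, not exactly one — fails.
[6] max(2, 2) = 2, not 1 — fails.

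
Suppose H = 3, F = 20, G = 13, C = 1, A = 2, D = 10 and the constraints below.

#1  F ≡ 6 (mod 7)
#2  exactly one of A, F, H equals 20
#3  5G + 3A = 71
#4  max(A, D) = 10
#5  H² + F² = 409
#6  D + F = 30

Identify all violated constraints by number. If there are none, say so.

#1 20 mod 7 = 6  holds
#2 A=2, F=20, H=3; 1 of them equals 20  holds
#3 5G + 3A = 5(13) + 3(2) = 71  holds
#4 max(2, 10) = 10  holds
#5 H² + F² = 3² + 20² = 9 + 400 = 409  holds
#6 D + F = 10 + 20 = 30  holds

All constraints are satisfied.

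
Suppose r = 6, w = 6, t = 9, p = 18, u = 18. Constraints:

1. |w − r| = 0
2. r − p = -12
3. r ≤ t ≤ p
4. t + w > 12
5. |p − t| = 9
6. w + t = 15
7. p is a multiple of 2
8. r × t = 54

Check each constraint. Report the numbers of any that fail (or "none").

1. |6 − 6| = 0  true
2. r − p = 6 − 18 = -12  true
3. values 6 ≤ 9 ≤ 18  true
4. t + w = 9 + 6 = 15; 15 > 12  true
5. |18 − 9| = 9  true
6. w + t = 6 + 9 = 15  true
7. 18 / 2 = 9, so 2 divides 18  true
8. r × t = 6 × 9 = 54  true

None — every constraint holds.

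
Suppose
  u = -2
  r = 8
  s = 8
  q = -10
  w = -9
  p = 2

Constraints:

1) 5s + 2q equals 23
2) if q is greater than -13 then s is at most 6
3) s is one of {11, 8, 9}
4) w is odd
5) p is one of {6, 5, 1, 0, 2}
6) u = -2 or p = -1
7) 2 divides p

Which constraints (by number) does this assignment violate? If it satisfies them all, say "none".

1) 5s + 2q = 5(8) + 2(-10) = 20, not 23 — does not hold.
2) q = -10 > -13, so we need s ≤ 6; but s = 8 > 6 — does not hold.
3) s = 8 is in {11, 8, 9} — holds.
4) w = -9 is odd — holds.
5) p = 2 is in {6, 5, 1, 0, 2} — holds.
6) u = -2 = -2 (first disjunct) — holds.
7) 2 / 2 = 1, so 2 divides 2 — holds.

Violated: 1, 2.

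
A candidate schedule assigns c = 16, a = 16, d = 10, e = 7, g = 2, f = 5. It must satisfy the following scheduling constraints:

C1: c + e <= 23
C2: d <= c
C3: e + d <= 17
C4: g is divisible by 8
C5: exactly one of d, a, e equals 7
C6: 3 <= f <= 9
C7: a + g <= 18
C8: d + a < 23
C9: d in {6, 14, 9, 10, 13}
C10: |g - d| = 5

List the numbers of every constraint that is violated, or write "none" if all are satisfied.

Violated: 4, 8, and 10.

C1: c + e = 16 + 7 = 23; 23 ≤ 23 — holds.
C2: d = 10, c = 16; 10 ≤ 16 — holds.
C3: e + d = 7 + 10 = 17; 17 ≤ 17 — holds.
C4: 2 = 8*0 + 2, so 8 does not divide 2 — does not hold.
C5: d=10, a=16, e=7; 1 of them equals 7 — holds.
C6: f = 5 lies in [3, 9] — holds.
C7: a + g = 16 + 2 = 18; 18 ≤ 18 — holds.
C8: d + a = 10 + 16 = 26; 26 ≥ 23, bound 23 not met — does not hold.
C9: d = 10 is in {6, 14, 9, 10, 13} — holds.
C10: |2 - 10| = 8, not 5 — does not hold.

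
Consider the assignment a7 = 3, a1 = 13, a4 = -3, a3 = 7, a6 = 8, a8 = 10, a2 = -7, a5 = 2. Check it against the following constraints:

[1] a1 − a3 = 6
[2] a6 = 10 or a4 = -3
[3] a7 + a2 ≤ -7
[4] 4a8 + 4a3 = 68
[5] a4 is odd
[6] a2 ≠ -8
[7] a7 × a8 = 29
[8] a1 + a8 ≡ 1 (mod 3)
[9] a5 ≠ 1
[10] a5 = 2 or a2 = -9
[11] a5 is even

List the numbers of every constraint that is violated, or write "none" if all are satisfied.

No — constraints 3, 7, and 8 are not satisfied.

[1] a1 − a3 = 13 − 7 = 6 — satisfied.
[2] a6 = 8 ≠ 10, but a4 = -3 = -3 (second disjunct) — satisfied.
[3] a7 + a2 = 3 + (-7) = -4; -4 > -7, bound -7 not met — violated.
[4] 4a8 + 4a3 = 4(10) + 4(7) = 68 — satisfied.
[5] a4 = -3 is odd — satisfied.
[6] a2 = -7, and -7 ≠ -8 — satisfied.
[7] a7 × a8 = 3 × 10 = 30, not 29 — violated.
[8] a1 + a8 = 23; 23 mod 3 = 2, not 1 — violated.
[9] a5 = 2, and 2 ≠ 1 — satisfied.
[10] a5 = 2 = 2 (first disjunct) — satisfied.
[11] a5 = 2 is even — satisfied.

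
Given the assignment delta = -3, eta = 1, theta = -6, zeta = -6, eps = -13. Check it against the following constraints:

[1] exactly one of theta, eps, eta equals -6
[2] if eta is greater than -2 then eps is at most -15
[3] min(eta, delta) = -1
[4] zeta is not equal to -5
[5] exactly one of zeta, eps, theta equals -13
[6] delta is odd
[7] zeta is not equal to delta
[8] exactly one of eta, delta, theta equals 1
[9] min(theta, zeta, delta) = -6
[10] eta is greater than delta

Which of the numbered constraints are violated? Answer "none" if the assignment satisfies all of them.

[1] theta=-6, eps=-13, eta=1; 1 of them equals -6  OK
[2] eta = 1 > -2, so we need eps ≤ -15; but eps = -13 > -15  FAIL
[3] min(1, -3) = -3, not -1  FAIL
[4] zeta = -6, and -6 ≠ -5  OK
[5] zeta=-6, eps=-13, theta=-6; 1 of them equals -13  OK
[6] delta = -3 is odd  OK
[7] zeta = -6, delta = -3; distinct  OK
[8] eta=1, delta=-3, theta=-6; 1 of them equals 1  OK
[9] min(-6, -6, -3) = -6  OK
[10] eta = 1, delta = -3; 1 > -3  OK

Constraints 2 and 3 do not hold.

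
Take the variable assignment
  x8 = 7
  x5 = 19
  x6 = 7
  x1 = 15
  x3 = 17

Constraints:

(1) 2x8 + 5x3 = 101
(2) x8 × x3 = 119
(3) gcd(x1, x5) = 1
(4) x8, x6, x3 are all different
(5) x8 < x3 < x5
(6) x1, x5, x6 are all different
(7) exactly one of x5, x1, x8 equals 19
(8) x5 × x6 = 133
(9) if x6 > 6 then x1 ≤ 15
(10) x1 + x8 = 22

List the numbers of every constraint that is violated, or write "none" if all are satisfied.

Violated: 1 and 4.

(1) 2x8 + 5x3 = 2(7) + 5(17) = 99, not 101 — violated.
(2) x8 × x3 = 7 × 17 = 119 — OK.
(3) gcd(15, 19) = 1 — OK.
(4) x8 = x6 = 7, not all different — violated.
(5) values 7 < 17 < 19 — OK.
(6) values 15, 19, 7 are pairwise distinct — OK.
(7) x5=19, x1=15, x8=7; 1 of them equals 19 — OK.
(8) x5 × x6 = 19 × 7 = 133 — OK.
(9) x6 = 7 > 6, so we need x1 ≤ 15; x1 = 15 ≤ 15 — OK.
(10) x1 + x8 = 15 + 7 = 22 — OK.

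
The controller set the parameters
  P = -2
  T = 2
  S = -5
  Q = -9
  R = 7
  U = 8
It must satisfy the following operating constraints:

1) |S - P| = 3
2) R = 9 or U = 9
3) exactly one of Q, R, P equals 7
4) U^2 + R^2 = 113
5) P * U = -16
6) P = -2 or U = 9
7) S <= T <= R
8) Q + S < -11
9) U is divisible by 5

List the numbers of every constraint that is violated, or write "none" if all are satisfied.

The assignment fails constraints 2, 9.

1) |-5 - (-2)| = 3 — OK.
2) R = 7 ≠ 9 and U = 8 ≠ 9; both disjuncts false — violated.
3) Q=-9, R=7, P=-2; 1 of them equals 7 — OK.
4) U^2 + R^2 = 8^2 + 7^2 = 64 + 49 = 113 — OK.
5) P * U = -2 * 8 = -16 — OK.
6) P = -2 = -2 (first disjunct) — OK.
7) values -5 <= 2 <= 7 — OK.
8) Q + S = -9 + (-5) = -14; -14 < -11 — OK.
9) 8 = 5*1 + 3, so 5 does not divide 8 — violated.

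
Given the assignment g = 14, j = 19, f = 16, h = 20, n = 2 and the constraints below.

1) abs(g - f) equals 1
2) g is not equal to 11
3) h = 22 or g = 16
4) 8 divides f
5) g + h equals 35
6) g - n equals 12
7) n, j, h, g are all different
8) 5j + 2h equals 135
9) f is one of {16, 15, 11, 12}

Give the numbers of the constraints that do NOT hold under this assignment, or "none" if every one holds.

1) abs(14 - 16) = 2, not 1  FAIL
2) g = 14, and 14 ≠ 11  OK
3) h = 20 ≠ 22 and g = 14 ≠ 16; both disjuncts false  FAIL
4) 16 / 8 = 2, so 8 divides 16  OK
5) g + h = 14 + 20 = 34, not 35  FAIL
6) g - n = 14 - 2 = 12  OK
7) values 2, 19, 20, 14 are pairwise distinct  OK
8) 5j + 2h = 5(19) + 2(20) = 135  OK
9) f = 16 is in {16, 15, 11, 12}  OK

Constraints 1, 3, 5 do not hold.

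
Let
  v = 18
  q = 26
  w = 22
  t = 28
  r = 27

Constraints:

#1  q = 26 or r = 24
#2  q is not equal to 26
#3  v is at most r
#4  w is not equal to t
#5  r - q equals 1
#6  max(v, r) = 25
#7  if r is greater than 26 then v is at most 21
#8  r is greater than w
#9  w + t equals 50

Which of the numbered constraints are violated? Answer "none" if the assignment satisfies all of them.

Constraints 2 and 6 are violated.

#1 q = 26 = 26 (first disjunct) — holds.
#2 q = 26, but 26 is required to differ — fails.
#3 v = 18, r = 27; 18 ≤ 27 — holds.
#4 w = 22, t = 28; distinct — holds.
#5 r - q = 27 - 26 = 1 — holds.
#6 max(18, 27) = 27, not 25 — fails.
#7 r = 27 > 26, so we need v ≤ 21; v = 18 ≤ 21 — holds.
#8 r = 27, w = 22; 27 > 22 — holds.
#9 w + t = 22 + 28 = 50 — holds.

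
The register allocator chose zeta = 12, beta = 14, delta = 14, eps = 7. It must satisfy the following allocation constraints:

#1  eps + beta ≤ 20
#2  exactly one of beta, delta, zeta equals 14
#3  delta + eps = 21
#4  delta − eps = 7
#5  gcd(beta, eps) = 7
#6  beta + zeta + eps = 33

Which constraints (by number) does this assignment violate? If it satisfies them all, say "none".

No — constraints 1 and 2 are not satisfied.

#1 eps + beta = 7 + 14 = 21; 21 > 20, bound 20 not met  FAIL
#2 beta=14, delta=14, zeta=12; 2 of them equal 14, not exactly one  FAIL
#3 delta + eps = 14 + 7 = 21  OK
#4 delta − eps = 14 − 7 = 7  OK
#5 gcd(14, 7) = 7  OK
#6 beta + zeta + eps = 14 + 12 + 7 = 33  OK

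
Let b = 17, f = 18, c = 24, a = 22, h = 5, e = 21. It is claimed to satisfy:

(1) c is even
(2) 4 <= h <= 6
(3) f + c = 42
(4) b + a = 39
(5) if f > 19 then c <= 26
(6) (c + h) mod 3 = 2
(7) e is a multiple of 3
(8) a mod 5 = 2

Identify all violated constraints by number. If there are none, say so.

Yes — all constraints hold.

(1) c = 24 is even — holds.
(2) h = 5 lies in [4, 6] — holds.
(3) f + c = 18 + 24 = 42 — holds.
(4) b + a = 17 + 22 = 39 — holds.
(5) f = 18, not > 19; antecedent false, conditional vacuously true — holds.
(6) c + h = 29; 29 mod 3 = 2 — holds.
(7) 21 / 3 = 7, so 3 divides 21 — holds.
(8) 22 mod 5 = 2 — holds.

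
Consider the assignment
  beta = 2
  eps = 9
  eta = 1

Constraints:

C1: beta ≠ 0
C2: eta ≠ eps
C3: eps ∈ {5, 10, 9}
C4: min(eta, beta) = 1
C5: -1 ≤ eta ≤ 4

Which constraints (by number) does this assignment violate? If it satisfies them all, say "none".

All constraints are satisfied.

C1: beta = 2, and 2 ≠ 0  ✔
C2: eta = 1, eps = 9; distinct  ✔
C3: eps = 9 is in {5, 10, 9}  ✔
C4: min(1, 2) = 1  ✔
C5: eta = 1 lies in [-1, 4]  ✔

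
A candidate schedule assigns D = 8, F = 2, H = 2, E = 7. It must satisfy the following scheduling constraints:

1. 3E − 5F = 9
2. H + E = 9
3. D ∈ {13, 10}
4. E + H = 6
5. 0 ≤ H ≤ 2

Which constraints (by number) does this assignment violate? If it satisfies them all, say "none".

1. 3E − 5F = 3(7) − 5(2) = 11, not 9  ✘
2. H + E = 2 + 7 = 9  ✔
3. D = 8 is not in {13, 10}  ✘
4. E + H = 7 + 2 = 9, not 6  ✘
5. H = 2 lies in [0, 2]  ✔

Constraints 1, 3, and 4 are violated.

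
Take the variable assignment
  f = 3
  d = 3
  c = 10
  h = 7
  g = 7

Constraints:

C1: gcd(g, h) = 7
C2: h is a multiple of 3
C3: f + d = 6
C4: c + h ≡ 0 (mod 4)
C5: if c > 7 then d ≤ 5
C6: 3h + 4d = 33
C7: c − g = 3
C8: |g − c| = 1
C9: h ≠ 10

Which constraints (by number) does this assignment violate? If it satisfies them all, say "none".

Constraints 2, 4, and 8 are violated.

C1: gcd(7, 7) = 7 — satisfied.
C2: 7 = 3×2 + 1, so 3 does not divide 7 — violated.
C3: f + d = 3 + 3 = 6 — satisfied.
C4: c + h = 17; 17 mod 4 = 1, not 0 — violated.
C5: c = 10 > 7, so we need d ≤ 5; d = 3 ≤ 5 — satisfied.
C6: 3h + 4d = 3(7) + 4(3) = 33 — satisfied.
C7: c − g = 10 − 7 = 3 — satisfied.
C8: |7 − 10| = 3, not 1 — violated.
C9: h = 7, and 7 ≠ 10 — satisfied.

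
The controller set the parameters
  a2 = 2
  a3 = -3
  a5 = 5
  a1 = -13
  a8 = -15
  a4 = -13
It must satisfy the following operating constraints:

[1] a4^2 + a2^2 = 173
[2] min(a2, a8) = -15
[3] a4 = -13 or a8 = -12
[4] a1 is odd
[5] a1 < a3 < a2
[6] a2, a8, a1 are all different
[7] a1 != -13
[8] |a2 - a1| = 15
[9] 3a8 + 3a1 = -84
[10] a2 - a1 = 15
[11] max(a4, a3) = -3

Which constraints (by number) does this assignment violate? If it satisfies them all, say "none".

The assignment fails constraint 7.

[1] a4^2 + a2^2 = (-13)^2 + 2^2 = 169 + 4 = 173 — holds.
[2] min(2, -15) = -15 — holds.
[3] a4 = -13 = -13 (first disjunct) — holds.
[4] a1 = -13 is odd — holds.
[5] values -13 < -3 < 2 — holds.
[6] values 2, -15, -13 are pairwise distinct — holds.
[7] a1 = -13, but -13 is required to differ — does not hold.
[8] |2 - (-13)| = 15 — holds.
[9] 3a8 + 3a1 = 3(-15) + 3(-13) = -84 — holds.
[10] a2 - a1 = 2 - (-13) = 15 — holds.
[11] max(-13, -3) = -3 — holds.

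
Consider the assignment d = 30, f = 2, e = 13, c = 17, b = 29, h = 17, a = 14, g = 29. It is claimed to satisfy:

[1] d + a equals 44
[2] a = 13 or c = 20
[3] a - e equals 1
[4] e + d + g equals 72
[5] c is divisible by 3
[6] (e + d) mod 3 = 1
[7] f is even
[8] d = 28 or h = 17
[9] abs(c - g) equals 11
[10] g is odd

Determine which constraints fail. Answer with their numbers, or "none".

[1] d + a = 30 + 14 = 44  OK
[2] a = 14 ≠ 13 and c = 17 ≠ 20; both disjuncts false  FAIL
[3] a - e = 14 - 13 = 1  OK
[4] e + d + g = 13 + 30 + 29 = 72  OK
[5] 17 = 3*5 + 2, so 3 does not divide 17  FAIL
[6] e + d = 43; 43 mod 3 = 1  OK
[7] f = 2 is even  OK
[8] d = 30 ≠ 28, but h = 17 = 17 (second disjunct)  OK
[9] abs(17 - 29) = 12, not 11  FAIL
[10] g = 29 is odd  OK

Constraints 2, 5, and 9 do not hold.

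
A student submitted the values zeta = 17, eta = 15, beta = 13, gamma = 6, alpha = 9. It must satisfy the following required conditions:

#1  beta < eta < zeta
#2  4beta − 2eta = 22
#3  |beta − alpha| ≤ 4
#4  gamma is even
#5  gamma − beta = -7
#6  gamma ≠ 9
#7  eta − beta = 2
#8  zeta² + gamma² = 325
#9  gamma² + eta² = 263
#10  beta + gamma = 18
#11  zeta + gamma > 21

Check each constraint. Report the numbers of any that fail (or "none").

#1 values 13 < 15 < 17 — holds.
#2 4beta − 2eta = 4(13) − 2(15) = 22 — holds.
#3 |13 − 9| = 4; 4 ≤ 4 — holds.
#4 gamma = 6 is even — holds.
#5 gamma − beta = 6 − 13 = -7 — holds.
#6 gamma = 6, and 6 ≠ 9 — holds.
#7 eta − beta = 15 − 13 = 2 — holds.
#8 zeta² + gamma² = 17² + 6² = 289 + 36 = 325 — holds.
#9 gamma² + eta² = 6² + 15² = 36 + 225 = 261, not 263 — does not hold.
#10 beta + gamma = 13 + 6 = 19, not 18 — does not hold.
#11 zeta + gamma = 17 + 6 = 23; 23 > 21 — holds.

Constraints 9 and 10 are violated.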